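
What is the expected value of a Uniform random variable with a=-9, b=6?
-1.5000

We have X ~ Uniform(a=-9, b=6).

For a Uniform distribution with a=-9, b=6:
E[X] = -1.5000

This is the expected (average) value of X.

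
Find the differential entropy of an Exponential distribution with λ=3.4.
-0.2238 nats

We have X ~ Exponential(λ=3.4).

The differential entropy measures the uncertainty or information content of the distribution.

For an Exponential distribution with λ=3.4:
h(X) = -0.2238 nats

(In bits, this would be -0.3228 bits.)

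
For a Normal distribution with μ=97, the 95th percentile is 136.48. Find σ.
σ = 24.0021

For X ~ Normal(μ, σ), the p-th percentile satisfies x = μ + z_p × σ,
where z_p = Φ⁻¹(p) is the standard normal quantile.

Step 1: z_{0.95} = Φ⁻¹(0.95) = 1.6449

Step 2: Solve for σ:
136.48 = 97 + 1.6449 × σ
σ = (136.48 - 97) / 1.6449
σ = 39.48 / 1.6449
σ = 24.0021

Verification: μ + z × σ = 97 + 1.6449 × 24.0021 = 136.48 ✓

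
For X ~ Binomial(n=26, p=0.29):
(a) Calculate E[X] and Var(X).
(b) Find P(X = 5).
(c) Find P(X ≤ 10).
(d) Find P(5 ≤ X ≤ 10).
(a) E[X] = 7.5400, Var(X) = 5.3534
(b) P(X = 5) = 0.101510
(c) P(X ≤ 10) = 0.897119
(d) P(5 ≤ X ≤ 10) = 0.807649

We have X ~ Binomial(n=26, p=0.29).

(a) Moments:
E[X] = 7.5400
Var(X) = 5.3534
σ = √Var(X) = 2.3137

(b) Point probability using PMF:
P(X = 5) = 0.101510

(c) Cumulative probability using CDF:
P(X ≤ 10) = F(10) = 0.897119

(d) Range probability:
P(5 ≤ X ≤ 10) = P(X ≤ 10) - P(X ≤ 4)
                   = F(10) - F(4)
                   = 0.897119 - 0.089470
                   = 0.807649

This means approximately 80.8% of outcomes fall in the interval [5, 10].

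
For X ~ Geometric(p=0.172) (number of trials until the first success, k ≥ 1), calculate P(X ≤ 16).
0.951193

We have X ~ Geometric(p=0.172) (number of trials until the first success, k ≥ 1).

The CDF gives us P(X ≤ k).

Using the CDF:
P(X ≤ 16) = 0.951193

This means there's approximately a 95.1% chance that X is at most 16.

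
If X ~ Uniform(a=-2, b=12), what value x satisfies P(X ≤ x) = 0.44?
4.1600

We have X ~ Uniform(a=-2, b=12).

We want to find x such that P(X ≤ x) = 0.44.

This is the 44th percentile, which means 44% of values fall below this point.

Using the inverse CDF (quantile function):
x = F⁻¹(0.44) = 4.1600

Verification: P(X ≤ 4.1600) = 0.44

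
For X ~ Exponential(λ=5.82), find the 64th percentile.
0.1755

We have X ~ Exponential(λ=5.82).

We want to find x such that P(X ≤ x) = 0.64.

This is the 64th percentile, which means 64% of values fall below this point.

Using the inverse CDF (quantile function):
x = F⁻¹(0.64) = 0.1755

Verification: P(X ≤ 0.1755) = 0.64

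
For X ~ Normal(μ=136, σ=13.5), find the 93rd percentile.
155.9232

We have X ~ Normal(μ=136, σ=13.5).

We want to find x such that P(X ≤ x) = 0.93.

This is the 93rd percentile, which means 93% of values fall below this point.

Using the inverse CDF (quantile function):
x = F⁻¹(0.93) = 155.9232

Verification: P(X ≤ 155.9232) = 0.93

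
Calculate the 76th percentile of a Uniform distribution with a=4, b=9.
7.8000

We have X ~ Uniform(a=4, b=9).

We want to find x such that P(X ≤ x) = 0.76.

This is the 76th percentile, which means 76% of values fall below this point.

Using the inverse CDF (quantile function):
x = F⁻¹(0.76) = 7.8000

Verification: P(X ≤ 7.8000) = 0.76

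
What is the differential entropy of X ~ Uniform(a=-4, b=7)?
2.3979 nats

We have X ~ Uniform(a=-4, b=7).

The differential entropy measures the uncertainty or information content of the distribution.

For a Uniform distribution with a=-4, b=7:
h(X) = 2.3979 nats

(In bits, this would be 3.4594 bits.)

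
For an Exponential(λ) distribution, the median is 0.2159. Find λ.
λ = 3.2105

For X ~ Exponential(λ), the CDF is F(x) = 1 - e^(-λx).
The median m satisfies F(m) = 0.5:
1 - e^(-λm) = 0.5
e^(-λm) = 0.5
λm = ln(2)
m = ln(2) / λ

Given m = 0.2159:
λ = ln(2) / 0.2159 = 0.693147 / 0.2159 = 3.2105

Verification: ln(2) / 3.2105 = 0.2159 ✓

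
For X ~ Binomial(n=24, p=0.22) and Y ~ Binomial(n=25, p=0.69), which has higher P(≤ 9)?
X has higher probability (P(X ≤ 9) = 0.9758 > P(Y ≤ 9) = 0.0007)

Compute P(≤ 9) for each distribution:

X ~ Binomial(n=24, p=0.22):
P(X ≤ 9) = 0.9758

Y ~ Binomial(n=25, p=0.69):
P(Y ≤ 9) = 0.0007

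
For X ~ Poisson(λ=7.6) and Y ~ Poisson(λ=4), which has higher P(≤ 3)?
Y has higher probability (P(Y ≤ 3) = 0.4335 > P(X ≤ 3) = 0.0554)

Compute P(≤ 3) for each distribution:

X ~ Poisson(λ=7.6):
P(X ≤ 3) = 0.0554

Y ~ Poisson(λ=4):
P(Y ≤ 3) = 0.4335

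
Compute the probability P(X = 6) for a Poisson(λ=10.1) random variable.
0.060565

We have X ~ Poisson(λ=10.1).

For a Poisson distribution, the PMF gives us the probability of each outcome.

Using the PMF formula:
P(X = 6) = 0.060565

Rounded to 4 decimal places: 0.0606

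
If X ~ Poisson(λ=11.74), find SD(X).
3.4264

We have X ~ Poisson(λ=11.74).

For a Poisson distribution with λ=11.74:
σ = √Var(X) = 3.4264

The standard deviation is the square root of the variance.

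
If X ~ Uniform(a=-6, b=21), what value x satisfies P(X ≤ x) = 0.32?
2.6400

We have X ~ Uniform(a=-6, b=21).

We want to find x such that P(X ≤ x) = 0.32.

This is the 32nd percentile, which means 32% of values fall below this point.

Using the inverse CDF (quantile function):
x = F⁻¹(0.32) = 2.6400

Verification: P(X ≤ 2.6400) = 0.32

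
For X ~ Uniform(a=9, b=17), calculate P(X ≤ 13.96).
0.620000

We have X ~ Uniform(a=9, b=17).

The CDF gives us P(X ≤ k).

Using the CDF:
P(X ≤ 13.96) = 0.620000

This means there's approximately a 62.0% chance that X is at most 13.96.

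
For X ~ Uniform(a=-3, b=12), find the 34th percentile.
2.1000

We have X ~ Uniform(a=-3, b=12).

We want to find x such that P(X ≤ x) = 0.34.

This is the 34th percentile, which means 34% of values fall below this point.

Using the inverse CDF (quantile function):
x = F⁻¹(0.34) = 2.1000

Verification: P(X ≤ 2.1000) = 0.34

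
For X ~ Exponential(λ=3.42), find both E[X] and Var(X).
E[X] = 0.2924, Var(X) = 0.0855

We have X ~ Exponential(λ=3.42).

For an Exponential distribution with λ=3.42:

Expected value:
E[X] = 0.2924

Variance:
Var(X) = 0.0855

Standard deviation:
σ = √Var(X) = 0.2924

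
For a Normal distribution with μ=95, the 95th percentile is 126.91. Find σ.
σ = 19.3999

For X ~ Normal(μ, σ), the p-th percentile satisfies x = μ + z_p × σ,
where z_p = Φ⁻¹(p) is the standard normal quantile.

Step 1: z_{0.95} = Φ⁻¹(0.95) = 1.6449

Step 2: Solve for σ:
126.91 = 95 + 1.6449 × σ
σ = (126.91 - 95) / 1.6449
σ = 31.91 / 1.6449
σ = 19.3999

Verification: μ + z × σ = 95 + 1.6449 × 19.3999 = 126.91 ✓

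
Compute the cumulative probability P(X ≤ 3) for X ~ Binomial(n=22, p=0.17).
0.471497

We have X ~ Binomial(n=22, p=0.17).

The CDF gives us P(X ≤ k).

Using the CDF:
P(X ≤ 3) = 0.471497

This means there's approximately a 47.1% chance that X is at most 3.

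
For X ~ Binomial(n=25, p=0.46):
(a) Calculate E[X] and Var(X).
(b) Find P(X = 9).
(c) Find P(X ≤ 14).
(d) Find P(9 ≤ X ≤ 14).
(a) E[X] = 11.5000, Var(X) = 6.2100
(b) P(X = 9) = 0.098488
(c) P(X ≤ 14) = 0.885537
(d) P(9 ≤ X ≤ 14) = 0.772019

We have X ~ Binomial(n=25, p=0.46).

(a) Moments:
E[X] = 11.5000
Var(X) = 6.2100
σ = √Var(X) = 2.4920

(b) Point probability using PMF:
P(X = 9) = 0.098488

(c) Cumulative probability using CDF:
P(X ≤ 14) = F(14) = 0.885537

(d) Range probability:
P(9 ≤ X ≤ 14) = P(X ≤ 14) - P(X ≤ 8)
                   = F(14) - F(8)
                   = 0.885537 - 0.113518
                   = 0.772019

This means approximately 77.2% of outcomes fall in the interval [9, 14].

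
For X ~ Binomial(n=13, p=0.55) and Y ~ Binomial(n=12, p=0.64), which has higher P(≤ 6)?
X has higher probability (P(X ≤ 6) = 0.3563 > P(Y ≤ 6) = 0.2352)

Compute P(≤ 6) for each distribution:

X ~ Binomial(n=13, p=0.55):
P(X ≤ 6) = 0.3563

Y ~ Binomial(n=12, p=0.64):
P(Y ≤ 6) = 0.2352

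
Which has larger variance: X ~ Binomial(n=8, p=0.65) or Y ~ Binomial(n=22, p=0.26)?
Y has larger variance (4.2328 > 1.8200)

Compute the variance for each distribution:

X ~ Binomial(n=8, p=0.65):
Var(X) = 1.8200

Y ~ Binomial(n=22, p=0.26):
Var(Y) = 4.2328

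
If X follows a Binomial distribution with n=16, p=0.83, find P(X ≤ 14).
0.783030

We have X ~ Binomial(n=16, p=0.83).

The CDF gives us P(X ≤ k).

Using the CDF:
P(X ≤ 14) = 0.783030

This means there's approximately a 78.3% chance that X is at most 14.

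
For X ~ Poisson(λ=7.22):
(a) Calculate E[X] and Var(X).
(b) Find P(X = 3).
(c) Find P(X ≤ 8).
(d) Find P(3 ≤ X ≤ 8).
(a) E[X] = 7.2200, Var(X) = 7.2200
(b) P(X = 3) = 0.045904
(c) P(X ≤ 8) = 0.699991
(d) P(3 ≤ X ≤ 8) = 0.674902

We have X ~ Poisson(λ=7.22).

(a) Moments:
E[X] = 7.2200
Var(X) = 7.2200
σ = √Var(X) = 2.6870

(b) Point probability using PMF:
P(X = 3) = 0.045904

(c) Cumulative probability using CDF:
P(X ≤ 8) = F(8) = 0.699991

(d) Range probability:
P(3 ≤ X ≤ 8) = P(X ≤ 8) - P(X ≤ 2)
                   = F(8) - F(2)
                   = 0.699991 - 0.025089
                   = 0.674902

This means approximately 67.5% of outcomes fall in the interval [3, 8].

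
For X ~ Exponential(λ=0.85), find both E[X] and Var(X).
E[X] = 1.1765, Var(X) = 1.3841

We have X ~ Exponential(λ=0.85).

For an Exponential distribution with λ=0.85:

Expected value:
E[X] = 1.1765

Variance:
Var(X) = 1.3841

Standard deviation:
σ = √Var(X) = 1.1765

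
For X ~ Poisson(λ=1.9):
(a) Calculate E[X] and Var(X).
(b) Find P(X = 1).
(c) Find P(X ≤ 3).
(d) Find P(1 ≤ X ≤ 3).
(a) E[X] = 1.9000, Var(X) = 1.9000
(b) P(X = 1) = 0.284180
(c) P(X ≤ 3) = 0.874702
(d) P(1 ≤ X ≤ 3) = 0.725134

We have X ~ Poisson(λ=1.9).

(a) Moments:
E[X] = 1.9000
Var(X) = 1.9000
σ = √Var(X) = 1.3784

(b) Point probability using PMF:
P(X = 1) = 0.284180

(c) Cumulative probability using CDF:
P(X ≤ 3) = F(3) = 0.874702

(d) Range probability:
P(1 ≤ X ≤ 3) = P(X ≤ 3) - P(X ≤ 0)
                   = F(3) - F(0)
                   = 0.874702 - 0.149569
                   = 0.725134

This means approximately 72.5% of outcomes fall in the interval [1, 3].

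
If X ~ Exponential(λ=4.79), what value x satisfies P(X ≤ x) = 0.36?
0.0932

We have X ~ Exponential(λ=4.79).

We want to find x such that P(X ≤ x) = 0.36.

This is the 36th percentile, which means 36% of values fall below this point.

Using the inverse CDF (quantile function):
x = F⁻¹(0.36) = 0.0932

Verification: P(X ≤ 0.0932) = 0.36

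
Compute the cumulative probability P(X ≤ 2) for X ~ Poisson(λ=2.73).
0.486304

We have X ~ Poisson(λ=2.73).

The CDF gives us P(X ≤ k).

Using the CDF:
P(X ≤ 2) = 0.486304

This means there's approximately a 48.6% chance that X is at most 2.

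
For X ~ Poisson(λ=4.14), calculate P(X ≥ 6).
0.237116

We have X ~ Poisson(λ=4.14).

For discrete distributions, P(X ≥ 6) = 1 - P(X ≤ 5).

P(X ≤ 5) = 0.762884
P(X ≥ 6) = 1 - 0.762884 = 0.237116

So there's approximately a 23.7% chance that X is at least 6.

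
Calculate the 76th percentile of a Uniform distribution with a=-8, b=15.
9.4800

We have X ~ Uniform(a=-8, b=15).

We want to find x such that P(X ≤ x) = 0.76.

This is the 76th percentile, which means 76% of values fall below this point.

Using the inverse CDF (quantile function):
x = F⁻¹(0.76) = 9.4800

Verification: P(X ≤ 9.4800) = 0.76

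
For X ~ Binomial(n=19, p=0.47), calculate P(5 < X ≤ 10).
0.709510

We have X ~ Binomial(n=19, p=0.47).

To find P(5 < X ≤ 10), we use:
P(5 < X ≤ 10) = P(X ≤ 10) - P(X ≤ 5)
                 = F(10) - F(5)
                 = 0.764922 - 0.055412
                 = 0.709510

So there's approximately a 71.0% chance that X falls in this range.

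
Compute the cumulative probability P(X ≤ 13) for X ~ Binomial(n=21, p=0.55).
0.802927

We have X ~ Binomial(n=21, p=0.55).

The CDF gives us P(X ≤ k).

Using the CDF:
P(X ≤ 13) = 0.802927

This means there's approximately a 80.3% chance that X is at most 13.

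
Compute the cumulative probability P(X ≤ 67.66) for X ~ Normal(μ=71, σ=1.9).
0.039383

We have X ~ Normal(μ=71, σ=1.9).

The CDF gives us P(X ≤ k).

Using the CDF:
P(X ≤ 67.66) = 0.039383

This means there's approximately a 3.9% chance that X is at most 67.66.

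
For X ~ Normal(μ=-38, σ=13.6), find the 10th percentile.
-55.4291

We have X ~ Normal(μ=-38, σ=13.6).

We want to find x such that P(X ≤ x) = 0.1.

This is the 10th percentile, which means 10% of values fall below this point.

Using the inverse CDF (quantile function):
x = F⁻¹(0.1) = -55.4291

Verification: P(X ≤ -55.4291) = 0.1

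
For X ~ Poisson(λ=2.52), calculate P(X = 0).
0.080460

We have X ~ Poisson(λ=2.52).

For a Poisson distribution, the PMF gives us the probability of each outcome.

Using the PMF formula:
P(X = 0) = 0.080460

Rounded to 4 decimal places: 0.0805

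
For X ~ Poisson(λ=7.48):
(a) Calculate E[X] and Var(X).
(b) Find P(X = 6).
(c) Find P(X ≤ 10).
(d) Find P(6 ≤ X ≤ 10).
(a) E[X] = 7.4800, Var(X) = 7.4800
(b) P(X = 6) = 0.137263
(c) P(X ≤ 10) = 0.863949
(d) P(6 ≤ X ≤ 10) = 0.620318

We have X ~ Poisson(λ=7.48).

(a) Moments:
E[X] = 7.4800
Var(X) = 7.4800
σ = √Var(X) = 2.7350

(b) Point probability using PMF:
P(X = 6) = 0.137263

(c) Cumulative probability using CDF:
P(X ≤ 10) = F(10) = 0.863949

(d) Range probability:
P(6 ≤ X ≤ 10) = P(X ≤ 10) - P(X ≤ 5)
                   = F(10) - F(5)
                   = 0.863949 - 0.243631
                   = 0.620318

This means approximately 62.0% of outcomes fall in the interval [6, 10].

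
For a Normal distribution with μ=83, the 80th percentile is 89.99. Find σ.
σ = 8.3054

For X ~ Normal(μ, σ), the p-th percentile satisfies x = μ + z_p × σ,
where z_p = Φ⁻¹(p) is the standard normal quantile.

Step 1: z_{0.8} = Φ⁻¹(0.8) = 0.8416

Step 2: Solve for σ:
89.99 = 83 + 0.8416 × σ
σ = (89.99 - 83) / 0.8416
σ = 6.99 / 0.8416
σ = 8.3054

Verification: μ + z × σ = 83 + 0.8416 × 8.3054 = 89.99 ✓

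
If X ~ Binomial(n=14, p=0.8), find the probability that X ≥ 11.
0.698190

We have X ~ Binomial(n=14, p=0.8).

For discrete distributions, P(X ≥ 11) = 1 - P(X ≤ 10).

P(X ≤ 10) = 0.301810
P(X ≥ 11) = 1 - 0.301810 = 0.698190

So there's approximately a 69.8% chance that X is at least 11.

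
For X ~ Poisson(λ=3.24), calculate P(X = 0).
0.039164

We have X ~ Poisson(λ=3.24).

For a Poisson distribution, the PMF gives us the probability of each outcome.

Using the PMF formula:
P(X = 0) = 0.039164

Rounded to 4 decimal places: 0.0392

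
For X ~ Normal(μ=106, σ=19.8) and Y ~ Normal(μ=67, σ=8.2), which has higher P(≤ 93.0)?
Y has higher probability (P(Y ≤ 93.0) = 0.9992 > P(X ≤ 93.0) = 0.2557)

Compute P(≤ 93.0) for each distribution:

X ~ Normal(μ=106, σ=19.8):
P(X ≤ 93.0) = 0.2557

Y ~ Normal(μ=67, σ=8.2):
P(Y ≤ 93.0) = 0.9992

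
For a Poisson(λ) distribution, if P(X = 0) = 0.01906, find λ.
λ = 3.9602

For a Poisson(λ) distribution, the PMF at 0 is:
P(X = 0) = λ^0 e^(-λ) / 0! = e^(-λ)

Given P(X = 0) = 0.01906:
e^(-λ) = 0.01906
-λ = ln(0.01906)
λ = -ln(0.01906) = 3.9602

Verification: e^(-3.9602) = 0.01906 ✓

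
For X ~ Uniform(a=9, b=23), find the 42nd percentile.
14.8800

We have X ~ Uniform(a=9, b=23).

We want to find x such that P(X ≤ x) = 0.42.

This is the 42nd percentile, which means 42% of values fall below this point.

Using the inverse CDF (quantile function):
x = F⁻¹(0.42) = 14.8800

Verification: P(X ≤ 14.8800) = 0.42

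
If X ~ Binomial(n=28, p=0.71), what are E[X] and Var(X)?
E[X] = 19.8800, Var(X) = 5.7652

We have X ~ Binomial(n=28, p=0.71).

For a Binomial distribution with n=28, p=0.71:

Expected value:
E[X] = 19.8800

Variance:
Var(X) = 5.7652

Standard deviation:
σ = √Var(X) = 2.4011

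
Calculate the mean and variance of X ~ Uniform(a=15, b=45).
E[X] = 30.0000, Var(X) = 75.0000

We have X ~ Uniform(a=15, b=45).

For a Uniform distribution with a=15, b=45:

Expected value:
E[X] = 30.0000

Variance:
Var(X) = 75.0000

Standard deviation:
σ = √Var(X) = 8.6603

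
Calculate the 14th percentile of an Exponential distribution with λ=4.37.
0.0345

We have X ~ Exponential(λ=4.37).

We want to find x such that P(X ≤ x) = 0.14.

This is the 14th percentile, which means 14% of values fall below this point.

Using the inverse CDF (quantile function):
x = F⁻¹(0.14) = 0.0345

Verification: P(X ≤ 0.0345) = 0.14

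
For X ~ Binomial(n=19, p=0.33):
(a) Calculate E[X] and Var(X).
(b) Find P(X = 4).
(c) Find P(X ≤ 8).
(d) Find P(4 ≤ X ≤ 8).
(a) E[X] = 6.2700, Var(X) = 4.2009
(b) P(X = 4) = 0.113126
(c) P(X ≤ 8) = 0.861060
(d) P(4 ≤ X ≤ 8) = 0.777930

We have X ~ Binomial(n=19, p=0.33).

(a) Moments:
E[X] = 6.2700
Var(X) = 4.2009
σ = √Var(X) = 2.0496

(b) Point probability using PMF:
P(X = 4) = 0.113126

(c) Cumulative probability using CDF:
P(X ≤ 8) = F(8) = 0.861060

(d) Range probability:
P(4 ≤ X ≤ 8) = P(X ≤ 8) - P(X ≤ 3)
                   = F(8) - F(3)
                   = 0.861060 - 0.083130
                   = 0.777930

This means approximately 77.8% of outcomes fall in the interval [4, 8].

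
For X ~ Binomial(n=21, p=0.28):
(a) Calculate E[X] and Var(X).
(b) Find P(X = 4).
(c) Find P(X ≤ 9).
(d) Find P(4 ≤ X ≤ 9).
(a) E[X] = 5.8800, Var(X) = 4.2336
(b) P(X = 4) = 0.138149
(c) P(X ≤ 9) = 0.956124
(d) P(4 ≤ X ≤ 9) = 0.835879

We have X ~ Binomial(n=21, p=0.28).

(a) Moments:
E[X] = 5.8800
Var(X) = 4.2336
σ = √Var(X) = 2.0576

(b) Point probability using PMF:
P(X = 4) = 0.138149

(c) Cumulative probability using CDF:
P(X ≤ 9) = F(9) = 0.956124

(d) Range probability:
P(4 ≤ X ≤ 9) = P(X ≤ 9) - P(X ≤ 3)
                   = F(9) - F(3)
                   = 0.956124 - 0.120245
                   = 0.835879

This means approximately 83.6% of outcomes fall in the interval [4, 9].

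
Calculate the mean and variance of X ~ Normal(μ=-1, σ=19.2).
E[X] = -1.0000, Var(X) = 368.6400

We have X ~ Normal(μ=-1, σ=19.2).

For a Normal distribution with μ=-1, σ=19.2:

Expected value:
E[X] = -1.0000

Variance:
Var(X) = 368.6400

Standard deviation:
σ = √Var(X) = 19.2000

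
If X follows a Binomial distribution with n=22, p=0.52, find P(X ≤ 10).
0.343764

We have X ~ Binomial(n=22, p=0.52).

The CDF gives us P(X ≤ k).

Using the CDF:
P(X ≤ 10) = 0.343764

This means there's approximately a 34.4% chance that X is at most 10.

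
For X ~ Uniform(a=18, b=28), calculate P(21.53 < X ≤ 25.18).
0.365000

We have X ~ Uniform(a=18, b=28).

To find P(21.53 < X ≤ 25.18), we use:
P(21.53 < X ≤ 25.18) = P(X ≤ 25.18) - P(X ≤ 21.53)
                 = F(25.18) - F(21.53)
                 = 0.718000 - 0.353000
                 = 0.365000

So there's approximately a 36.5% chance that X falls in this range.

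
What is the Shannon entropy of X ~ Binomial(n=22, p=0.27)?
2.1475 nats

We have X ~ Binomial(n=22, p=0.27).

The Shannon entropy measures the uncertainty or information content of the distribution.

For a Binomial distribution with n=22, p=0.27:
H(X) = 2.1475 nats

(In bits, this would be 3.0982 bits.)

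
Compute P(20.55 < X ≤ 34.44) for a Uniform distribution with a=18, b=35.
0.817059

We have X ~ Uniform(a=18, b=35).

To find P(20.55 < X ≤ 34.44), we use:
P(20.55 < X ≤ 34.44) = P(X ≤ 34.44) - P(X ≤ 20.55)
                 = F(34.44) - F(20.55)
                 = 0.967059 - 0.150000
                 = 0.817059

So there's approximately a 81.7% chance that X falls in this range.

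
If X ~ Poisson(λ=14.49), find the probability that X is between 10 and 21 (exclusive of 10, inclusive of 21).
0.815185

We have X ~ Poisson(λ=14.49).

To find P(10 < X ≤ 21), we use:
P(10 < X ≤ 21) = P(X ≤ 21) - P(X ≤ 10)
                 = F(21) - F(10)
                 = 0.960618 - 0.145433
                 = 0.815185

So there's approximately a 81.5% chance that X falls in this range.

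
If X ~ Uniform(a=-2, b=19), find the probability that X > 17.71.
0.061429

We have X ~ Uniform(a=-2, b=19).

P(X > 17.71) = 1 - P(X ≤ 17.71)
                = 1 - F(17.71)
                = 1 - 0.938571
                = 0.061429

So there's approximately a 6.1% chance that X exceeds 17.71.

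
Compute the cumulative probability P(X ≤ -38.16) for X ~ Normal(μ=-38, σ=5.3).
0.487958

We have X ~ Normal(μ=-38, σ=5.3).

The CDF gives us P(X ≤ k).

Using the CDF:
P(X ≤ -38.16) = 0.487958

This means there's approximately a 48.8% chance that X is at most -38.16.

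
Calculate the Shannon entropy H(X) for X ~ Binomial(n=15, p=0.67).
2.0143 nats

We have X ~ Binomial(n=15, p=0.67).

The Shannon entropy measures the uncertainty or information content of the distribution.

For a Binomial distribution with n=15, p=0.67:
H(X) = 2.0143 nats

(In bits, this would be 2.9061 bits.)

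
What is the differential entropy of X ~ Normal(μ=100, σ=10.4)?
3.7607 nats

We have X ~ Normal(μ=100, σ=10.4).

The differential entropy measures the uncertainty or information content of the distribution.

For a Normal distribution with μ=100, σ=10.4:
h(X) = 3.7607 nats

(In bits, this would be 5.4256 bits.)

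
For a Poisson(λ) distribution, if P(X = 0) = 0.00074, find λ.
λ = 7.2089

For a Poisson(λ) distribution, the PMF at 0 is:
P(X = 0) = λ^0 e^(-λ) / 0! = e^(-λ)

Given P(X = 0) = 0.00074:
e^(-λ) = 0.00074
-λ = ln(0.00074)
λ = -ln(0.00074) = 7.2089

Verification: e^(-7.2089) = 0.00074 ✓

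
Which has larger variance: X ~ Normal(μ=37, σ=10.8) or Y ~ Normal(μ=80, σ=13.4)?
Y has larger variance (179.5600 > 116.6400)

Compute the variance for each distribution:

X ~ Normal(μ=37, σ=10.8):
Var(X) = 116.6400

Y ~ Normal(μ=80, σ=13.4):
Var(Y) = 179.5600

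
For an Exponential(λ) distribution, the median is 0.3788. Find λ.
λ = 1.8299

For X ~ Exponential(λ), the CDF is F(x) = 1 - e^(-λx).
The median m satisfies F(m) = 0.5:
1 - e^(-λm) = 0.5
e^(-λm) = 0.5
λm = ln(2)
m = ln(2) / λ

Given m = 0.3788:
λ = ln(2) / 0.3788 = 0.693147 / 0.3788 = 1.8299

Verification: ln(2) / 1.8299 = 0.3788 ✓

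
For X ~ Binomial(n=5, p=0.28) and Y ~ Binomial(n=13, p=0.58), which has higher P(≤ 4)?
X has higher probability (P(X ≤ 4) = 0.9983 > P(Y ≤ 4) = 0.0446)

Compute P(≤ 4) for each distribution:

X ~ Binomial(n=5, p=0.28):
P(X ≤ 4) = 0.9983

Y ~ Binomial(n=13, p=0.58):
P(Y ≤ 4) = 0.0446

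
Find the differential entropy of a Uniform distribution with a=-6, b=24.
3.4012 nats

We have X ~ Uniform(a=-6, b=24).

The differential entropy measures the uncertainty or information content of the distribution.

For a Uniform distribution with a=-6, b=24:
h(X) = 3.4012 nats

(In bits, this would be 4.9069 bits.)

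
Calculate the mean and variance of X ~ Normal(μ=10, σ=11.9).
E[X] = 10.0000, Var(X) = 141.6100

We have X ~ Normal(μ=10, σ=11.9).

For a Normal distribution with μ=10, σ=11.9:

Expected value:
E[X] = 10.0000

Variance:
Var(X) = 141.6100

Standard deviation:
σ = √Var(X) = 11.9000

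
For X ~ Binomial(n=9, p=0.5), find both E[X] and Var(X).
E[X] = 4.5000, Var(X) = 2.2500

We have X ~ Binomial(n=9, p=0.5).

For a Binomial distribution with n=9, p=0.5:

Expected value:
E[X] = 4.5000

Variance:
Var(X) = 2.2500

Standard deviation:
σ = √Var(X) = 1.5000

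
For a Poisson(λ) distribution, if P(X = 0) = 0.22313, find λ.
λ = 1.5000

For a Poisson(λ) distribution, the PMF at 0 is:
P(X = 0) = λ^0 e^(-λ) / 0! = e^(-λ)

Given P(X = 0) = 0.22313:
e^(-λ) = 0.22313
-λ = ln(0.22313)
λ = -ln(0.22313) = 1.5000

Verification: e^(-1.5000) = 0.22313 ✓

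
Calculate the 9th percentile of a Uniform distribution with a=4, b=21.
5.5300

We have X ~ Uniform(a=4, b=21).

We want to find x such that P(X ≤ x) = 0.09.

This is the 9th percentile, which means 9% of values fall below this point.

Using the inverse CDF (quantile function):
x = F⁻¹(0.09) = 5.5300

Verification: P(X ≤ 5.5300) = 0.09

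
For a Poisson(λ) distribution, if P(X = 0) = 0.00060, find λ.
λ = 7.4186

For a Poisson(λ) distribution, the PMF at 0 is:
P(X = 0) = λ^0 e^(-λ) / 0! = e^(-λ)

Given P(X = 0) = 0.00060:
e^(-λ) = 0.00060
-λ = ln(0.00060)
λ = -ln(0.00060) = 7.4186

Verification: e^(-7.4186) = 0.00060 ✓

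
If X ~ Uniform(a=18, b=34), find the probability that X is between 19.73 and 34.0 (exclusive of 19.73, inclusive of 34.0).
0.891875

We have X ~ Uniform(a=18, b=34).

To find P(19.73 < X ≤ 34.0), we use:
P(19.73 < X ≤ 34.0) = P(X ≤ 34.0) - P(X ≤ 19.73)
                 = F(34.0) - F(19.73)
                 = 1.000000 - 0.108125
                 = 0.891875

So there's approximately a 89.2% chance that X falls in this range.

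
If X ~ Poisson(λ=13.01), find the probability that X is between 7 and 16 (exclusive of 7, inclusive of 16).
0.781026

We have X ~ Poisson(λ=13.01).

To find P(7 < X ≤ 16), we use:
P(7 < X ≤ 16) = P(X ≤ 16) - P(X ≤ 7)
                 = F(16) - F(7)
                 = 0.834773 - 0.053747
                 = 0.781026

So there's approximately a 78.1% chance that X falls in this range.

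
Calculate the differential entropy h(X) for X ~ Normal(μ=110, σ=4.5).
2.9230 nats

We have X ~ Normal(μ=110, σ=4.5).

The differential entropy measures the uncertainty or information content of the distribution.

For a Normal distribution with μ=110, σ=4.5:
h(X) = 2.9230 nats

(In bits, this would be 4.2170 bits.)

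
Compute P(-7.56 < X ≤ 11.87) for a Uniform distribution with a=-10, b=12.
0.883182

We have X ~ Uniform(a=-10, b=12).

To find P(-7.56 < X ≤ 11.87), we use:
P(-7.56 < X ≤ 11.87) = P(X ≤ 11.87) - P(X ≤ -7.56)
                 = F(11.87) - F(-7.56)
                 = 0.994091 - 0.110909
                 = 0.883182

So there's approximately a 88.3% chance that X falls in this range.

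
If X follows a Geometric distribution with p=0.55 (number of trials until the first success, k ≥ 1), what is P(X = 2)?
0.247500

We have X ~ Geometric(p=0.55) (number of trials until the first success, k ≥ 1).

For a Geometric distribution, the PMF gives us the probability of each outcome.

Using the PMF formula:
P(X = 2) = 0.247500

Rounded to 4 decimal places: 0.2475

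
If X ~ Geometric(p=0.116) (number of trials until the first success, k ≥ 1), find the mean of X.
8.6207

We have X ~ Geometric(p=0.116) (number of trials until the first success, k ≥ 1).

For a Geometric distribution with p=0.116 (number of trials until the first success, k ≥ 1):
E[X] = 8.6207

This is the expected (average) value of X.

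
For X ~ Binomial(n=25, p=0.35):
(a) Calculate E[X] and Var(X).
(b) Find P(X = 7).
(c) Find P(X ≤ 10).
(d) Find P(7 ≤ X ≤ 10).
(a) E[X] = 8.7500, Var(X) = 5.6875
(b) P(X = 7) = 0.132676
(c) P(X ≤ 10) = 0.771161
(d) P(7 ≤ X ≤ 10) = 0.597759

We have X ~ Binomial(n=25, p=0.35).

(a) Moments:
E[X] = 8.7500
Var(X) = 5.6875
σ = √Var(X) = 2.3848

(b) Point probability using PMF:
P(X = 7) = 0.132676

(c) Cumulative probability using CDF:
P(X ≤ 10) = F(10) = 0.771161

(d) Range probability:
P(7 ≤ X ≤ 10) = P(X ≤ 10) - P(X ≤ 6)
                   = F(10) - F(6)
                   = 0.771161 - 0.173403
                   = 0.597759

This means approximately 59.8% of outcomes fall in the interval [7, 10].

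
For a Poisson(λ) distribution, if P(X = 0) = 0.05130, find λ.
λ = 2.9701

For a Poisson(λ) distribution, the PMF at 0 is:
P(X = 0) = λ^0 e^(-λ) / 0! = e^(-λ)

Given P(X = 0) = 0.05130:
e^(-λ) = 0.05130
-λ = ln(0.05130)
λ = -ln(0.05130) = 2.9701

Verification: e^(-2.9701) = 0.05130 ✓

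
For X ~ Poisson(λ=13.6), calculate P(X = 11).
0.091489

We have X ~ Poisson(λ=13.6).

For a Poisson distribution, the PMF gives us the probability of each outcome.

Using the PMF formula:
P(X = 11) = 0.091489

Rounded to 4 decimal places: 0.0915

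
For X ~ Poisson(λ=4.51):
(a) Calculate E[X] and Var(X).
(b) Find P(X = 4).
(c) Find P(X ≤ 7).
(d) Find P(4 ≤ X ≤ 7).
(a) E[X] = 4.5100, Var(X) = 4.5100
(b) P(X = 4) = 0.189595
(c) P(X ≤ 7) = 0.912588
(d) P(4 ≤ X ≤ 7) = 0.571976

We have X ~ Poisson(λ=4.51).

(a) Moments:
E[X] = 4.5100
Var(X) = 4.5100
σ = √Var(X) = 2.1237

(b) Point probability using PMF:
P(X = 4) = 0.189595

(c) Cumulative probability using CDF:
P(X ≤ 7) = F(7) = 0.912588

(d) Range probability:
P(4 ≤ X ≤ 7) = P(X ≤ 7) - P(X ≤ 3)
                   = F(7) - F(3)
                   = 0.912588 - 0.340612
                   = 0.571976

This means approximately 57.2% of outcomes fall in the interval [4, 7].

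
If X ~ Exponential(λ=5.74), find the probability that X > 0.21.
0.299572

We have X ~ Exponential(λ=5.74).

P(X > 0.21) = 1 - P(X ≤ 0.21)
                = 1 - F(0.21)
                = 1 - 0.700428
                = 0.299572

So there's approximately a 30.0% chance that X exceeds 0.21.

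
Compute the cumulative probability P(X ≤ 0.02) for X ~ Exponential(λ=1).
0.019801

We have X ~ Exponential(λ=1).

The CDF gives us P(X ≤ k).

Using the CDF:
P(X ≤ 0.02) = 0.019801

This means there's approximately a 2.0% chance that X is at most 0.02.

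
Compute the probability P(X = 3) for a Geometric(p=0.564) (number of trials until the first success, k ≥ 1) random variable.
0.107214

We have X ~ Geometric(p=0.564) (number of trials until the first success, k ≥ 1).

For a Geometric distribution, the PMF gives us the probability of each outcome.

Using the PMF formula:
P(X = 3) = 0.107214

Rounded to 4 decimal places: 0.1072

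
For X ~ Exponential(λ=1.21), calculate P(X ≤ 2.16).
0.926730

We have X ~ Exponential(λ=1.21).

The CDF gives us P(X ≤ k).

Using the CDF:
P(X ≤ 2.16) = 0.926730

This means there's approximately a 92.7% chance that X is at most 2.16.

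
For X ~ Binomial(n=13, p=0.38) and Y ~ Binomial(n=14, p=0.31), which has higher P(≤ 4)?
Y has higher probability (P(Y ≤ 4) = 0.5514 > P(X ≤ 4) = 0.4101)

Compute P(≤ 4) for each distribution:

X ~ Binomial(n=13, p=0.38):
P(X ≤ 4) = 0.4101

Y ~ Binomial(n=14, p=0.31):
P(Y ≤ 4) = 0.5514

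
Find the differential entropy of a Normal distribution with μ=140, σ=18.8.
4.3528 nats

We have X ~ Normal(μ=140, σ=18.8).

The differential entropy measures the uncertainty or information content of the distribution.

For a Normal distribution with μ=140, σ=18.8:
h(X) = 4.3528 nats

(In bits, this would be 6.2798 bits.)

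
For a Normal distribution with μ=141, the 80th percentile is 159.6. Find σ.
σ = 22.1002

For X ~ Normal(μ, σ), the p-th percentile satisfies x = μ + z_p × σ,
where z_p = Φ⁻¹(p) is the standard normal quantile.

Step 1: z_{0.8} = Φ⁻¹(0.8) = 0.8416

Step 2: Solve for σ:
159.6 = 141 + 0.8416 × σ
σ = (159.6 - 141) / 0.8416
σ = 18.60 / 0.8416
σ = 22.1002

Verification: μ + z × σ = 141 + 0.8416 × 22.1002 = 159.60 ✓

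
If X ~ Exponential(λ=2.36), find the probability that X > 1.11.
0.072832

We have X ~ Exponential(λ=2.36).

P(X > 1.11) = 1 - P(X ≤ 1.11)
                = 1 - F(1.11)
                = 1 - 0.927168
                = 0.072832

So there's approximately a 7.3% chance that X exceeds 1.11.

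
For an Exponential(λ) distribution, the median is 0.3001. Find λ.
λ = 2.3097

For X ~ Exponential(λ), the CDF is F(x) = 1 - e^(-λx).
The median m satisfies F(m) = 0.5:
1 - e^(-λm) = 0.5
e^(-λm) = 0.5
λm = ln(2)
m = ln(2) / λ

Given m = 0.3001:
λ = ln(2) / 0.3001 = 0.693147 / 0.3001 = 2.3097

Verification: ln(2) / 2.3097 = 0.3001 ✓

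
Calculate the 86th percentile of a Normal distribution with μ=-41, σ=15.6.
-24.1470

We have X ~ Normal(μ=-41, σ=15.6).

We want to find x such that P(X ≤ x) = 0.86.

This is the 86th percentile, which means 86% of values fall below this point.

Using the inverse CDF (quantile function):
x = F⁻¹(0.86) = -24.1470

Verification: P(X ≤ -24.1470) = 0.86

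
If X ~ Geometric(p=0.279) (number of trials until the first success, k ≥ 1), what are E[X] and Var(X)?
E[X] = 3.5842, Var(X) = 9.2625

We have X ~ Geometric(p=0.279) (number of trials until the first success, k ≥ 1).

For a Geometric distribution with p=0.279 (number of trials until the first success, k ≥ 1):

Expected value:
E[X] = 3.5842

Variance:
Var(X) = 9.2625

Standard deviation:
σ = √Var(X) = 3.0434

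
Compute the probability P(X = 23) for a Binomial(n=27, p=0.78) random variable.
0.135564

We have X ~ Binomial(n=27, p=0.78).

For a Binomial distribution, the PMF gives us the probability of each outcome.

Using the PMF formula:
P(X = 23) = 0.135564

Rounded to 4 decimal places: 0.1356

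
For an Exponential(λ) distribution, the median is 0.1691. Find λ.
λ = 4.0990

For X ~ Exponential(λ), the CDF is F(x) = 1 - e^(-λx).
The median m satisfies F(m) = 0.5:
1 - e^(-λm) = 0.5
e^(-λm) = 0.5
λm = ln(2)
m = ln(2) / λ

Given m = 0.1691:
λ = ln(2) / 0.1691 = 0.693147 / 0.1691 = 4.0990

Verification: ln(2) / 4.0990 = 0.1691 ✓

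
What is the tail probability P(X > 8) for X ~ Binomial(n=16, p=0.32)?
0.038783

We have X ~ Binomial(n=16, p=0.32).

P(X > 8) = 1 - P(X ≤ 8)
                = 1 - F(8)
                = 1 - 0.961217
                = 0.038783

So there's approximately a 3.9% chance that X exceeds 8.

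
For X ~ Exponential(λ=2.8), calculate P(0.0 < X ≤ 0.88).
0.914906

We have X ~ Exponential(λ=2.8).

To find P(0.0 < X ≤ 0.88), we use:
P(0.0 < X ≤ 0.88) = P(X ≤ 0.88) - P(X ≤ 0.0)
                 = F(0.88) - F(0.0)
                 = 0.914906 - 0.000000
                 = 0.914906

So there's approximately a 91.5% chance that X falls in this range.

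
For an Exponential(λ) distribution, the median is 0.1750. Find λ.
λ = 3.9608

For X ~ Exponential(λ), the CDF is F(x) = 1 - e^(-λx).
The median m satisfies F(m) = 0.5:
1 - e^(-λm) = 0.5
e^(-λm) = 0.5
λm = ln(2)
m = ln(2) / λ

Given m = 0.1750:
λ = ln(2) / 0.1750 = 0.693147 / 0.1750 = 3.9608

Verification: ln(2) / 3.9608 = 0.1750 ✓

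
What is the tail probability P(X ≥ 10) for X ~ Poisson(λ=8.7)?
0.373132

We have X ~ Poisson(λ=8.7).

For discrete distributions, P(X ≥ 10) = 1 - P(X ≤ 9).

P(X ≤ 9) = 0.626868
P(X ≥ 10) = 1 - 0.626868 = 0.373132

So there's approximately a 37.3% chance that X is at least 10.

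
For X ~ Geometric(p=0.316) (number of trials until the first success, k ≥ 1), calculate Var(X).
6.8499

We have X ~ Geometric(p=0.316) (number of trials until the first success, k ≥ 1).

For a Geometric distribution with p=0.316 (number of trials until the first success, k ≥ 1):
Var(X) = 6.8499

The variance measures the spread of the distribution around the mean.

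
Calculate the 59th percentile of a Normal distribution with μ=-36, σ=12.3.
-33.2012

We have X ~ Normal(μ=-36, σ=12.3).

We want to find x such that P(X ≤ x) = 0.59.

This is the 59th percentile, which means 59% of values fall below this point.

Using the inverse CDF (quantile function):
x = F⁻¹(0.59) = -33.2012

Verification: P(X ≤ -33.2012) = 0.59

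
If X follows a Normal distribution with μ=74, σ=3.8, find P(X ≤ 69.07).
0.097252

We have X ~ Normal(μ=74, σ=3.8).

The CDF gives us P(X ≤ k).

Using the CDF:
P(X ≤ 69.07) = 0.097252

This means there's approximately a 9.7% chance that X is at most 69.07.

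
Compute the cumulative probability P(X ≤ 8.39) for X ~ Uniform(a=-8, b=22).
0.546333

We have X ~ Uniform(a=-8, b=22).

The CDF gives us P(X ≤ k).

Using the CDF:
P(X ≤ 8.39) = 0.546333

This means there's approximately a 54.6% chance that X is at most 8.39.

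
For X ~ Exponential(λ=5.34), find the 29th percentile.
0.0641

We have X ~ Exponential(λ=5.34).

We want to find x such that P(X ≤ x) = 0.29.

This is the 29th percentile, which means 29% of values fall below this point.

Using the inverse CDF (quantile function):
x = F⁻¹(0.29) = 0.0641

Verification: P(X ≤ 0.0641) = 0.29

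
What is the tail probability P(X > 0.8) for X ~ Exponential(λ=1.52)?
0.296413

We have X ~ Exponential(λ=1.52).

P(X > 0.8) = 1 - P(X ≤ 0.8)
                = 1 - F(0.8)
                = 1 - 0.703587
                = 0.296413

So there's approximately a 29.6% chance that X exceeds 0.8.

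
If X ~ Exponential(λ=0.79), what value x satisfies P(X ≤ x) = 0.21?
0.2984

We have X ~ Exponential(λ=0.79).

We want to find x such that P(X ≤ x) = 0.21.

This is the 21st percentile, which means 21% of values fall below this point.

Using the inverse CDF (quantile function):
x = F⁻¹(0.21) = 0.2984

Verification: P(X ≤ 0.2984) = 0.21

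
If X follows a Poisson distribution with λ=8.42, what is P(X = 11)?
0.083276

We have X ~ Poisson(λ=8.42).

For a Poisson distribution, the PMF gives us the probability of each outcome.

Using the PMF formula:
P(X = 11) = 0.083276

Rounded to 4 decimal places: 0.0833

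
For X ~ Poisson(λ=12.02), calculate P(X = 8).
0.065087

We have X ~ Poisson(λ=12.02).

For a Poisson distribution, the PMF gives us the probability of each outcome.

Using the PMF formula:
P(X = 8) = 0.065087

Rounded to 4 decimal places: 0.0651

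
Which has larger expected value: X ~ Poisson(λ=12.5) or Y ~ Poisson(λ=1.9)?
X has larger mean (12.5000 > 1.9000)

Compute the expected value for each distribution:

X ~ Poisson(λ=12.5):
E[X] = 12.5000

Y ~ Poisson(λ=1.9):
E[Y] = 1.9000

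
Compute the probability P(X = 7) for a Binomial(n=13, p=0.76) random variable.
0.048026

We have X ~ Binomial(n=13, p=0.76).

For a Binomial distribution, the PMF gives us the probability of each outcome.

Using the PMF formula:
P(X = 7) = 0.048026

Rounded to 4 decimal places: 0.0480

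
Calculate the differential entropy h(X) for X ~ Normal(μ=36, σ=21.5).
4.4870 nats

We have X ~ Normal(μ=36, σ=21.5).

The differential entropy measures the uncertainty or information content of the distribution.

For a Normal distribution with μ=36, σ=21.5:
h(X) = 4.4870 nats

(In bits, this would be 6.4734 bits.)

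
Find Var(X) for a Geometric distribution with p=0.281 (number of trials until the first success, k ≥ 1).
9.1058

We have X ~ Geometric(p=0.281) (number of trials until the first success, k ≥ 1).

For a Geometric distribution with p=0.281 (number of trials until the first success, k ≥ 1):
Var(X) = 9.1058

The variance measures the spread of the distribution around the mean.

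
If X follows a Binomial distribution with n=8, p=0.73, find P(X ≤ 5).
0.371827

We have X ~ Binomial(n=8, p=0.73).

The CDF gives us P(X ≤ k).

Using the CDF:
P(X ≤ 5) = 0.371827

This means there's approximately a 37.2% chance that X is at most 5.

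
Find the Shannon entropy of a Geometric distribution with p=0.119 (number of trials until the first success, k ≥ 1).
3.0666 nats

We have X ~ Geometric(p=0.119) (number of trials until the first success, k ≥ 1).

The Shannon entropy measures the uncertainty or information content of the distribution.

For a Geometric distribution with p=0.119 (number of trials until the first success, k ≥ 1):
H(X) = 3.0666 nats

(In bits, this would be 4.4242 bits.)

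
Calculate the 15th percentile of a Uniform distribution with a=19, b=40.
22.1500

We have X ~ Uniform(a=19, b=40).

We want to find x such that P(X ≤ x) = 0.15.

This is the 15th percentile, which means 15% of values fall below this point.

Using the inverse CDF (quantile function):
x = F⁻¹(0.15) = 22.1500

Verification: P(X ≤ 22.1500) = 0.15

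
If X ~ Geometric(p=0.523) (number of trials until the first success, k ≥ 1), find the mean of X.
1.9120

We have X ~ Geometric(p=0.523) (number of trials until the first success, k ≥ 1).

For a Geometric distribution with p=0.523 (number of trials until the first success, k ≥ 1):
E[X] = 1.9120

This is the expected (average) value of X.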